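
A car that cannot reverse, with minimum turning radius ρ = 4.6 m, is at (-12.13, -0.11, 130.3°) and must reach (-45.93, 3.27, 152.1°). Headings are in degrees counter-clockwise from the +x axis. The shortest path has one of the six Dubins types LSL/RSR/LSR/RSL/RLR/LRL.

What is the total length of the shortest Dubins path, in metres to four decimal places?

Let ψ = atan2(Δy, Δx) = atan2(3.38, -33.80) = 174.2894° be the start→goal bearing.
Normalize: d = |goal − start| / ρ = 33.968580/4.6 = 7.384474, α = (θ_start − ψ) mod 360° = 316.0106° = 5.515425 rad, β = (θ_goal − ψ) mod 360° = 337.8106° = 5.895907 rad.
Common terms: sin α = -0.694525, cos α = 0.719468, sin β = -0.377670, cos β = 0.925940, cos(α−β) = 0.928486, d² = 54.530454. Work in radians in the unit-radius frame; every candidate has L = ρ·(t + p + q).
LSL: p² = 2 + d² − 2cos(α−β) + 2d(sin α − sin β) = 49.993856; p = √p² = 7.070633; φ = atan2(cos β − cos α, d + sin α − sin β) = 0.029206 rad; t = (φ − α) mod 2π = 0.796966 rad, q = (β − φ) mod 2π = 5.866702 rad → L = 4.6·(0.796966 + 7.070633 + 5.866702) = 4.6·13.734300 = 63.177782 m
RSR: p² = 2 + d² − 2cos(α−β) + 2d(sin β − sin α) = 59.353108; p = √p² = 7.704097; φ = atan2(cos α − cos β, d − sin α + sin β) = -0.026804 rad; t = (α − φ) mod 2π = 5.542229 rad, q = (φ − β) mod 2π = 0.360475 rad → L = 4.6·(5.542229 + 7.704097 + 0.360475) = 4.6·13.606800 = 62.591282 m
LSR: p² = d² − 2 + 2cos(α−β) + 2d(sin α + sin β) = 38.552234; p = √p² = 6.209045; φ = atan2(−cos α − cos β, d + sin α + sin β) − atan2(−2, p) = 0.056623 rad; t = (φ − α) mod 2π = 0.824383 rad, q = (φ − β) mod 2π = 0.443901 rad → L = 4.6·(0.824383 + 6.209045 + 0.443901) = 4.6·7.477328 = 34.395711 m
RSL: p² = d² − 2 + 2cos(α−β) − 2d(sin α + sin β) = 70.222617; p = √p² = 8.379894; φ = atan2(cos α + cos β, d − sin α − sin β) − atan2(2, p) = -0.042115 rad; t = (α − φ) mod 2π = 5.557541 rad, q = (β − φ) mod 2π = 5.938022 rad → L = 4.6·(5.557541 + 8.379894 + 5.938022) = 4.6·19.875457 = 91.427101 m
RLR: c = (6 − d² + 2cos(α−β) + 2d(sin α − sin β))/8 = -6.419139, |c| > 1 → infeasible
LRL: c = (6 − d² + 2cos(α−β) − 2d(sin α − sin β))/8 = -5.249232, |c| > 1 → infeasible
Shortest: LSR with L = 34.395711 m ≈ 34.3957 m

34.3957 m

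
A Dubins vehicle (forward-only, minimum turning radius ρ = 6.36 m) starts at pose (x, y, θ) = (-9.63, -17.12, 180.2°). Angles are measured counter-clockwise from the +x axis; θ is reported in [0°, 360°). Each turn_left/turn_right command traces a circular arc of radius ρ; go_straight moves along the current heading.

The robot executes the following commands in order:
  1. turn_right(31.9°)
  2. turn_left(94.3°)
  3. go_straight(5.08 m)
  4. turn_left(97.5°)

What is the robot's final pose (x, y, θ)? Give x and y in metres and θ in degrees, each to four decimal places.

(-20.8388, -32.0727, 340.1000°)

set_pose: (x, y, θ) = (-9.6300, -17.1200, 180.2000°), ρ = 6.36
turn_right(31.9°): centre at ρ to the right, rotate −31.9° → (-12.9942, -16.1712, 148.3000°)
turn_left(94.3°): centre at ρ to the left, rotate +94.3° → (-21.9827, -18.6555, 242.6000°)
go_straight(5.08): x += 5.08·cos θ, y += 5.08·sin θ → (-24.3205, -23.1656, 242.6000°)
turn_left(97.5°): centre at ρ to the left, rotate +97.5° → (-20.8388, -32.0727, 340.1000°)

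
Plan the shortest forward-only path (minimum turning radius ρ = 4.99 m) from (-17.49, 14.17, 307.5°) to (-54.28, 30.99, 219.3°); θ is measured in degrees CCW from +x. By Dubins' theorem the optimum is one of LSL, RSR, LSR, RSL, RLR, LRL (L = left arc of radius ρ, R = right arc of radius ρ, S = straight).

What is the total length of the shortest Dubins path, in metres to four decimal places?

54.6580 m

Let ψ = atan2(Δy, Δx) = atan2(16.82, -36.79) = 155.4306° be the start→goal bearing.
Normalize: d = |goal − start| / ρ = 40.452645/4.99 = 8.106743, α = (θ_start − ψ) mod 360° = 152.0694° = 2.654111 rad, β = (θ_goal − ψ) mod 360° = 63.8694° = 1.114731 rad.
Common terms: sin α = 0.468402, cos α = -0.883515, sin β = 0.897792, cos β = 0.440419, cos(α−β) = 0.031411, d² = 65.719274. Work in radians in the unit-radius frame; every candidate has L = ρ·(t + p + q).
LSL: p² = 2 + d² − 2cos(α−β) + 2d(sin α − sin β) = 60.694540; p = √p² = 7.790670; φ = atan2(cos β − cos α, d + sin α − sin β) = 0.170767 rad; t = (φ − α) mod 2π = 3.799841 rad, q = (β − φ) mod 2π = 0.943964 rad → L = 4.99·(3.799841 + 7.790670 + 0.943964) = 4.99·12.534475 = 62.547030 m
RSR: p² = 2 + d² − 2cos(α−β) + 2d(sin β − sin α) = 74.618366; p = √p² = 8.638192; φ = atan2(cos α − cos β, d − sin α + sin β) = -0.153872 rad; t = (α − φ) mod 2π = 2.807983 rad, q = (φ − β) mod 2π = 5.014583 rad → L = 4.99·(2.807983 + 8.638192 + 5.014583) = 4.99·16.460758 = 82.139182 m
LSR: p² = d² − 2 + 2cos(α−β) + 2d(sin α + sin β) = 85.932868; p = √p² = 9.269998; φ = atan2(−cos α − cos β, d + sin α + sin β) − atan2(−2, p) = 0.259234 rad; t = (φ − α) mod 2π = 3.888308 rad, q = (φ − β) mod 2π = 5.427688 rad → L = 4.99·(3.888308 + 9.269998 + 5.427688) = 4.99·18.585994 = 92.744109 m
RSL: p² = d² − 2 + 2cos(α−β) − 2d(sin α + sin β) = 41.631323; p = √p² = 6.452234; φ = atan2(cos α + cos β, d − sin α − sin β) − atan2(2, p) = -0.366220 rad; t = (α − φ) mod 2π = 3.020331 rad, q = (β − φ) mod 2π = 1.480951 rad → L = 4.99·(3.020331 + 6.452234 + 1.480951) = 4.99·10.953516 = 54.658046 m
RLR: c = (6 − d² + 2cos(α−β) + 2d(sin α − sin β))/8 = -8.327296, |c| > 1 → infeasible
LRL: c = (6 − d² + 2cos(α−β) − 2d(sin α − sin β))/8 = -6.586817, |c| > 1 → infeasible
Shortest: RSL with L = 54.658046 m ≈ 54.6580 m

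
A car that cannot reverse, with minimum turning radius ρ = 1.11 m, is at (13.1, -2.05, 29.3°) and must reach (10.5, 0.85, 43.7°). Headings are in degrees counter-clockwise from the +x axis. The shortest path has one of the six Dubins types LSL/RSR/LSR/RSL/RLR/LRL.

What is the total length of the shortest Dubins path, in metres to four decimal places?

8.9522 m

Let ψ = atan2(Δy, Δx) = atan2(2.90, -2.60) = 131.8779° be the start→goal bearing.
Normalize: d = |goal − start| / ρ = 3.894868/1.11 = 3.508890, α = (θ_start − ψ) mod 360° = 257.4221° = 4.492864 rad, β = (θ_goal − ψ) mod 360° = 271.8221° = 4.744191 rad.
Common terms: sin α = -0.976001, cos α = -0.217766, sin β = -0.999494, cos β = 0.031797, cos(α−β) = 0.968583, d² = 12.312312. Work in radians in the unit-radius frame; every candidate has L = ρ·(t + p + q).
LSL: p² = 2 + d² − 2cos(α−β) + 2d(sin α − sin β) = 12.540018; p = √p² = 3.541189; φ = atan2(cos β − cos α, d + sin α − sin β) = 0.070533 rad; t = (φ − α) mod 2π = 1.860854 rad, q = (β − φ) mod 2π = 4.673658 rad → L = 1.11·(1.860854 + 3.541189 + 4.673658) = 1.11·10.075701 = 11.184029 m
RSR: p² = 2 + d² − 2cos(α−β) + 2d(sin β − sin α) = 12.210274; p = √p² = 3.494320; φ = atan2(cos α − cos β, d − sin α + sin β) = -0.071480 rad; t = (α − φ) mod 2π = 4.564344 rad, q = (φ − β) mod 2π = 1.467514 rad → L = 1.11·(4.564344 + 3.494320 + 1.467514) = 1.11·9.526178 = 10.574058 m
LSR: p² = d² − 2 + 2cos(α−β) + 2d(sin α + sin β) = -1.614115 < 0 → infeasible
RSL: p² = d² − 2 + 2cos(α−β) − 2d(sin α + sin β) = 26.113072; p = √p² = 5.110095; φ = atan2(cos α + cos β, d − sin α − sin β) − atan2(2, p) = -0.406951 rad; t = (α − φ) mod 2π = 4.899815 rad, q = (β − φ) mod 2π = 5.151142 rad → L = 1.11·(4.899815 + 5.110095 + 5.151142) = 1.11·15.161052 = 16.828768 m
RLR: c = (6 − d² + 2cos(α−β) + 2d(sin α − sin β))/8 = -0.526284; p = 2π − arccos c = 4.158164 rad; φ = atan2(cos α − cos β, d − sin α + sin β) = -0.071480 rad; t = (α − φ + p/2) mod 2π = 0.360241 rad, q = (α − β − t + p) mod 2π = 3.546596 rad → L = 1.11·(0.360241 + 4.158164 + 3.546596) = 1.11·8.065001 = 8.952151 m
LRL: c = (6 − d² + 2cos(α−β) − 2d(sin α − sin β))/8 = -0.567502; p = 2π − arccos c = 4.108920 rad; φ = atan2(cos β − cos α, d + sin α − sin β) = 0.070533 rad; t = (φ − α + p/2) mod 2π = 3.915314 rad, q = (β − α − t + p) mod 2π = 0.444933 rad → L = 1.11·(3.915314 + 4.108920 + 0.444933) = 1.11·8.469167 = 9.400776 m
Shortest: RLR with L = 8.952151 m ≈ 8.9522 m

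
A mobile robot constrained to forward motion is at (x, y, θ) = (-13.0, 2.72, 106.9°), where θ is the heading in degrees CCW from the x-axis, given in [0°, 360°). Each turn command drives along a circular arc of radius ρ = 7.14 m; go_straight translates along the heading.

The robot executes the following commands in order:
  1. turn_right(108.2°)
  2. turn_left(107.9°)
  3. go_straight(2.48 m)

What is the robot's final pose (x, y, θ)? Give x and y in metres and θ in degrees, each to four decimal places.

set_pose: (x, y, θ) = (-13.0000, 2.7200, 106.9000°), ρ = 7.14
turn_right(108.2°): centre at ρ to the right, rotate −108.2° → (-6.0064, 11.9338, -1.3000° ≡ 358.7000°)
turn_left(107.9°): centre at ρ to the left, rotate +107.9° → (0.9980, 21.1118, 466.6000° ≡ 106.6000°)
go_straight(2.48): x += 2.48·cos θ, y += 2.48·sin θ → (0.2895, 23.4884, 106.6000°)

(0.2895, 23.4884, 106.6000°)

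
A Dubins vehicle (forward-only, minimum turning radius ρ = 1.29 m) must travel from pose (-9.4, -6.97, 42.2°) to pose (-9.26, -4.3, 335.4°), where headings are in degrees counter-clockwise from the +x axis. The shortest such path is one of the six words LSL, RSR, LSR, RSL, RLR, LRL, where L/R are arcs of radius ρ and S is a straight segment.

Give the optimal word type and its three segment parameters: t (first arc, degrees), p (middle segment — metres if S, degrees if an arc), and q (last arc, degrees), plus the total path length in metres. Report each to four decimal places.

LSL: t = 19.6713°, p = 3.2740 m, q = 273.5287°, L = 9.8753 m

Let ψ = atan2(Δy, Δx) = atan2(2.67, 0.14) = 86.9985° be the start→goal bearing.
Normalize: d = |goal − start| / ρ = 2.673668/1.29 = 2.072611, α = (θ_start − ψ) mod 360° = 315.2015° = 5.501304 rad, β = (θ_goal − ψ) mod 360° = 248.4015° = 4.335424 rad.
Common terms: sin α = -0.704615, cos α = 0.709589, sin β = -0.929786, cos β = -0.368100, cos(α−β) = 0.393942, d² = 4.295715. Work in radians in the unit-radius frame; every candidate has L = ρ·(t + p + q).
LSL: p² = 2 + d² − 2cos(α−β) + 2d(sin α − sin β) = 6.441215; p = √p² = 2.537955; φ = atan2(cos β − cos α, d + sin α − sin β) = -0.438552 rad; t = (φ − α) mod 2π = 0.343329 rad, q = (β − φ) mod 2π = 4.773977 rad → L = 1.29·(0.343329 + 2.537955 + 4.773977) = 1.29·7.655260 = 9.875286 m
RSR: p² = 2 + d² − 2cos(α−β) + 2d(sin β − sin α) = 4.574448; p = √p² = 2.138796; φ = atan2(cos α − cos β, d − sin α + sin β) = 0.528081 rad; t = (α − φ) mod 2π = 4.973223 rad, q = (φ − β) mod 2π = 2.475842 rad → L = 1.29·(4.973223 + 2.138796 + 2.475842) = 1.29·9.587861 = 12.368341 m
LSR: p² = d² − 2 + 2cos(α−β) + 2d(sin α + sin β) = -3.691358 < 0 → infeasible
RSL: p² = d² − 2 + 2cos(α−β) − 2d(sin α + sin β) = 9.858556; p = √p² = 3.139834; φ = atan2(cos α + cos β, d − sin α − sin β) − atan2(2, p) = -0.475305 rad; t = (α − φ) mod 2π = 5.976609 rad, q = (β − φ) mod 2π = 4.810729 rad → L = 1.29·(5.976609 + 3.139834 + 4.810729) = 1.29·13.927172 = 17.966052 m
RLR: c = (6 − d² + 2cos(α−β) + 2d(sin α − sin β))/8 = 0.428194; p = 2π − arccos c = 5.154882 rad; φ = atan2(cos α − cos β, d − sin α + sin β) = 0.528081 rad; t = (α − φ + p/2) mod 2π = 1.267479 rad, q = (α − β − t + p) mod 2π = 5.053283 rad → L = 1.29·(1.267479 + 5.154882 + 5.053283) = 1.29·11.475645 = 14.803581 m
LRL: c = (6 − d² + 2cos(α−β) − 2d(sin α − sin β))/8 = 0.194848; p = 2π − arccos c = 4.908492 rad; φ = atan2(cos β − cos α, d + sin α − sin β) = -0.438552 rad; t = (φ − α + p/2) mod 2π = 2.797575 rad, q = (β − α − t + p) mod 2π = 0.945037 rad → L = 1.29·(2.797575 + 4.908492 + 0.945037) = 1.29·8.651103 = 11.159923 m
Shortest: LSL with L = 9.875286 m ≈ 9.8753 m
Convert LSL to answer units (arcs ×180/π): t = 0.343329·180/π = 19.6713°, p = ρ·p = 1.29·2.537955 = 3.2740 m, q = 4.773977·180/π = 273.5287°, L = 9.8753 m.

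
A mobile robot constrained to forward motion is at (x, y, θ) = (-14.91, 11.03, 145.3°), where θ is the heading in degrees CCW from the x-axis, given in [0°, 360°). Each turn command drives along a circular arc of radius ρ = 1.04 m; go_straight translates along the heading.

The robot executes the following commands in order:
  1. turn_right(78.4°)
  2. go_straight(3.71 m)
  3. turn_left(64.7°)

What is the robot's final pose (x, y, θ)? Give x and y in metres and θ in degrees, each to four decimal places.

set_pose: (x, y, θ) = (-14.9100, 11.0300, 145.3000°), ρ = 1.04
turn_right(78.4°): centre at ρ to the right, rotate −78.4° → (-15.2746, 12.2931, 66.9000°)
go_straight(3.71): x += 3.71·cos θ, y += 3.71·sin θ → (-13.8190, 15.7056, 66.9000°)
turn_left(64.7°): centre at ρ to the left, rotate +64.7° → (-13.9979, 16.8041, 131.6000°)

(-13.9979, 16.8041, 131.6000°)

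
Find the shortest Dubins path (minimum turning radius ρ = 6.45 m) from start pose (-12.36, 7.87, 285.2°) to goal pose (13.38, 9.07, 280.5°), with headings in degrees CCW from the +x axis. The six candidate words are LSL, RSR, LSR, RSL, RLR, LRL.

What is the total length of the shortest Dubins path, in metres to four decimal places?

Let ψ = atan2(Δy, Δx) = atan2(1.20, 25.74) = 2.6692° be the start→goal bearing.
Normalize: d = |goal − start| / ρ = 25.767957/6.45 = 3.995032, α = (θ_start − ψ) mod 360° = 282.5308° = 4.931093 rad, β = (θ_goal − ψ) mod 360° = 277.8308° = 4.849062 rad.
Common terms: sin α = -0.976180, cos α = 0.216964, sin β = -0.990675, cos β = 0.136248, cos(α−β) = 0.996637, d² = 15.960281. Work in radians in the unit-radius frame; every candidate has L = ρ·(t + p + q).
LSL: p² = 2 + d² − 2cos(α−β) + 2d(sin α − sin β) = 16.082824; p = √p² = 4.010340; φ = atan2(cos β − cos α, d + sin α − sin β) = -0.020128 rad; t = (φ − α) mod 2π = 1.331964 rad, q = (β − φ) mod 2π = 4.869191 rad → L = 6.45·(1.331964 + 4.010340 + 4.869191) = 6.45·10.211494 = 65.864140 m
RSR: p² = 2 + d² − 2cos(α−β) + 2d(sin β − sin α) = 15.851189; p = √p² = 3.981355; φ = atan2(cos α − cos β, d − sin α + sin β) = 0.020275 rad; t = (α − φ) mod 2π = 4.910818 rad, q = (φ − β) mod 2π = 1.454398 rad → L = 6.45·(4.910818 + 3.981355 + 1.454398) = 6.45·10.346571 = 66.735382 m
LSR: p² = d² − 2 + 2cos(α−β) + 2d(sin α + sin β) = 0.238264; p = √p² = 0.488123; φ = atan2(−cos α − cos β, d + sin α + sin β) − atan2(−2, p) = 1.158991 rad; t = (φ − α) mod 2π = 2.511084 rad, q = (φ − β) mod 2π = 2.593114 rad → L = 6.45·(2.511084 + 0.488123 + 2.593114) = 6.45·5.592321 = 36.070471 m
RSL: p² = d² − 2 + 2cos(α−β) − 2d(sin α + sin β) = 31.668848; p = √p² = 5.627508; φ = atan2(cos α + cos β, d − sin α − sin β) − atan2(2, p) = -0.282299 rad; t = (α − φ) mod 2π = 5.213392 rad, q = (β − φ) mod 2π = 5.131361 rad → L = 6.45·(5.213392 + 5.627508 + 5.131361) = 6.45·15.972261 = 103.021082 m
RLR: c = (6 − d² + 2cos(α−β) + 2d(sin α − sin β))/8 = -0.981399; p = 2π − arccos c = 3.334773 rad; φ = atan2(cos α − cos β, d − sin α + sin β) = 0.020275 rad; t = (α − φ + p/2) mod 2π = 0.295019 rad, q = (α − β − t + p) mod 2π = 3.121785 rad → L = 6.45·(0.295019 + 3.334773 + 3.121785) = 6.45·6.751577 = 43.547672 m
LRL: c = (6 − d² + 2cos(α−β) − 2d(sin α − sin β))/8 = -1.010353, |c| > 1 → infeasible
Shortest: LSR with L = 36.070471 m ≈ 36.0705 m

36.0705 m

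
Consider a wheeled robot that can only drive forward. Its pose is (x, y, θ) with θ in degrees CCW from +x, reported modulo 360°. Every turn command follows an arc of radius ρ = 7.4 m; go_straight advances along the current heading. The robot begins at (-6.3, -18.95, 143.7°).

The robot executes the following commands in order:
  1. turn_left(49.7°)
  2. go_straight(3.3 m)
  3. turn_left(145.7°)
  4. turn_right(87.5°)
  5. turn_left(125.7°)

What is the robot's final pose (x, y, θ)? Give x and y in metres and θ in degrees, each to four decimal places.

set_pose: (x, y, θ) = (-6.3000, -18.9500, 143.7000°), ρ = 7.4
turn_left(49.7°): centre at ρ to the left, rotate +49.7° → (-12.3958, -17.7153, 193.4000°)
go_straight(3.3): x += 3.3·cos θ, y += 3.3·sin θ → (-15.6060, -18.4801, 193.4000°)
turn_left(145.7°): centre at ρ to the left, rotate +145.7° → (-16.5309, -32.5918, 339.1000°)
turn_right(87.5°): centre at ρ to the right, rotate −87.5° → (-12.1491, -41.8407, 251.6000°)
turn_left(125.7°): centre at ρ to the left, rotate +125.7° → (-2.9268, -51.2417, 377.3000° ≡ 17.3000°)

(-2.9268, -51.2417, 17.3000°)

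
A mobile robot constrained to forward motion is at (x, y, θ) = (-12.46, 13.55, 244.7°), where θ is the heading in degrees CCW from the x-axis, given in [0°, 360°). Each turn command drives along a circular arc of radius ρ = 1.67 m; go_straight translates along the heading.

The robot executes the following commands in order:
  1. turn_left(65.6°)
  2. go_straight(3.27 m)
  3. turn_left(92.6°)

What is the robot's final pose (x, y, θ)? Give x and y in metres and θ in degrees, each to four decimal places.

(-7.6984, 9.1190, 42.9000°)

set_pose: (x, y, θ) = (-12.4600, 13.5500, 244.7000°), ρ = 1.67
turn_left(65.6°): centre at ρ to the left, rotate +65.6° → (-12.2238, 11.7562, 310.3000°)
go_straight(3.27): x += 3.27·cos θ, y += 3.27·sin θ → (-10.1088, 9.2622, 310.3000°)
turn_left(92.6°): centre at ρ to the left, rotate +92.6° → (-7.6984, 9.1190, 402.9000° ≡ 42.9000°)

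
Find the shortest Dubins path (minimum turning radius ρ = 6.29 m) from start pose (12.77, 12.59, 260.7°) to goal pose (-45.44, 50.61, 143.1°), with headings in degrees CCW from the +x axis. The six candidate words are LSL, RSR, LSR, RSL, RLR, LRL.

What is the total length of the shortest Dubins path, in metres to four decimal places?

Let ψ = atan2(Δy, Δx) = atan2(38.02, -58.21) = 146.8493° be the start→goal bearing.
Normalize: d = |goal − start| / ρ = 69.526430/6.29 = 11.053487, α = (θ_start − ψ) mod 360° = 113.8507° = 1.987069 rad, β = (θ_goal − ψ) mod 360° = 356.2507° = 6.217747 rad.
Common terms: sin α = 0.914603, cos α = -0.404354, sin β = -0.065392, cos β = 0.997860, cos(α−β) = -0.463296, d² = 122.179564. Work in radians in the unit-radius frame; every candidate has L = ρ·(t + p + q).
LSL: p² = 2 + d² − 2cos(α−β) + 2d(sin α − sin β) = 146.770862; p = √p² = 12.114902; φ = atan2(cos β − cos α, d + sin α − sin β) = 0.116003 rad; t = (φ − α) mod 2π = 4.412119 rad, q = (β − φ) mod 2π = 6.101744 rad → L = 6.29·(4.412119 + 12.114902 + 6.101744) = 6.29·22.628766 = 142.334937 m
RSR: p² = 2 + d² − 2cos(α−β) + 2d(sin β − sin α) = 103.441451; p = √p² = 10.170617; φ = atan2(cos α − cos β, d − sin α + sin β) = -0.138310 rad; t = (α − φ) mod 2π = 2.125378 rad, q = (φ − β) mod 2π = 6.210314 rad → L = 6.29·(2.125378 + 10.170617 + 6.210314) = 6.29·18.506310 = 116.404687 m
LSR: p² = d² − 2 + 2cos(α−β) + 2d(sin α + sin β) = 138.026453; p = √p² = 11.748466; φ = atan2(−cos α − cos β, d + sin α + sin β) − atan2(−2, p) = 0.118797 rad; t = (φ − α) mod 2π = 4.414913 rad, q = (φ − β) mod 2π = 0.184235 rad → L = 6.29·(4.414913 + 11.748466 + 0.184235) = 6.29·16.347614 = 102.826494 m
RSL: p² = d² − 2 + 2cos(α−β) − 2d(sin α + sin β) = 100.479491; p = √p² = 10.023946; φ = atan2(cos α + cos β, d − sin α − sin β) − atan2(2, p) = -0.138839 rad; t = (α − φ) mod 2π = 2.125908 rad, q = (β − φ) mod 2π = 0.073401 rad → L = 6.29·(2.125908 + 10.023946 + 0.073401) = 6.29·12.223255 = 76.884271 m
RLR: c = (6 − d² + 2cos(α−β) + 2d(sin α − sin β))/8 = -11.930181, |c| > 1 → infeasible
LRL: c = (6 − d² + 2cos(α−β) − 2d(sin α − sin β))/8 = -17.346358, |c| > 1 → infeasible
Shortest: RSL with L = 76.884271 m ≈ 76.8843 m

76.8843 m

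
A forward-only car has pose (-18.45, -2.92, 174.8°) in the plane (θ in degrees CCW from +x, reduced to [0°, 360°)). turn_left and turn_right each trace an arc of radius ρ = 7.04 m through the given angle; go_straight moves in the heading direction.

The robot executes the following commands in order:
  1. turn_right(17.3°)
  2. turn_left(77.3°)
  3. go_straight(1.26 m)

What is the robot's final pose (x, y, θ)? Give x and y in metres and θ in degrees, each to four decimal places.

set_pose: (x, y, θ) = (-18.4500, -2.9200, 174.8000°), ρ = 7.04
turn_right(17.3°): centre at ρ to the right, rotate −17.3° → (-20.5060, -2.4131, 157.5000°)
turn_left(77.3°): centre at ρ to the left, rotate +77.3° → (-28.9528, -4.8591, 234.8000°)
go_straight(1.26): x += 1.26·cos θ, y += 1.26·sin θ → (-29.6791, -5.8887, 234.8000°)

(-29.6791, -5.8887, 234.8000°)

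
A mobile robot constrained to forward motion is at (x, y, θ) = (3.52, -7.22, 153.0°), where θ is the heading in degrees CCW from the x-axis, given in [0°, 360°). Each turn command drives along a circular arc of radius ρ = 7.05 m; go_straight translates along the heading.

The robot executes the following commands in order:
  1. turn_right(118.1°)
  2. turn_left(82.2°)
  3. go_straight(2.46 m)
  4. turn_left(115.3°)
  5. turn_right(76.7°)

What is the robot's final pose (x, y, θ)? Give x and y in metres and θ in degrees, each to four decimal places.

(-16.5397, 14.9933, 155.7000°)

set_pose: (x, y, θ) = (3.5200, -7.2200, 153.0000°), ρ = 7.05
turn_right(118.1°): centre at ρ to the right, rotate −118.1° → (2.6870, 4.8437, 34.9000°)
turn_left(82.2°): centre at ρ to the left, rotate +82.2° → (4.9294, 13.8373, 117.1000°)
go_straight(2.46): x += 2.46·cos θ, y += 2.46·sin θ → (3.8087, 16.0273, 117.1000°)
turn_left(115.3°): centre at ρ to the left, rotate +115.3° → (-8.0529, 17.1172, 232.4000°)
turn_right(76.7°): centre at ρ to the right, rotate −76.7° → (-16.5397, 14.9933, 155.7000°)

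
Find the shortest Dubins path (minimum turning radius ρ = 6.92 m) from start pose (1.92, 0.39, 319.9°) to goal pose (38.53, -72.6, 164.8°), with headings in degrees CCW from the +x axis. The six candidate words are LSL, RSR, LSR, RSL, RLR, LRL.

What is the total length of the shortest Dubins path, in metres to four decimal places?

93.3122 m

Let ψ = atan2(Δy, Δx) = atan2(-72.99, 36.61) = -63.3628° be the start→goal bearing.
Normalize: d = |goal − start| / ρ = 81.656795/6.92 = 11.800115, α = (θ_start − ψ) mod 360° = 23.2628° = 0.406012 rad, β = (θ_goal − ψ) mod 360° = 228.1628° = 3.982192 rad.
Common terms: sin α = 0.394949, cos α = 0.918703, sin β = -0.745043, cos β = -0.667017, cos(α−β) = -0.907044, d² = 139.242712. Work in radians in the unit-radius frame; every candidate has L = ρ·(t + p + q).
LSL: p² = 2 + d² − 2cos(α−β) + 2d(sin α − sin β) = 169.960862; p = √p² = 13.036904; φ = atan2(cos β − cos α, d + sin α − sin β) = -0.121935 rad; t = (φ − α) mod 2π = 5.755238 rad, q = (β − φ) mod 2π = 4.104127 rad → L = 6.92·(5.755238 + 13.036904 + 4.104127) = 6.92·22.896269 = 158.442180 m
RSR: p² = 2 + d² − 2cos(α−β) + 2d(sin β − sin α) = 116.152738; p = √p² = 10.777418; φ = atan2(cos α − cos β, d − sin α + sin β) = 0.147670 rad; t = (α − φ) mod 2π = 0.258342 rad, q = (φ − β) mod 2π = 2.448663 rad → L = 6.92·(0.258342 + 10.777418 + 2.448663) = 6.92·13.484424 = 93.312211 m
LSR: p² = d² − 2 + 2cos(α−β) + 2d(sin α + sin β) = 127.166323; p = √p² = 11.276805; φ = atan2(−cos α − cos β, d + sin α + sin β) − atan2(−2, p) = 0.153552 rad; t = (φ − α) mod 2π = 6.030725 rad, q = (φ − β) mod 2π = 2.454546 rad → L = 6.92·(6.030725 + 11.276805 + 2.454546) = 6.92·19.762076 = 136.753565 m
RSL: p² = d² − 2 + 2cos(α−β) − 2d(sin α + sin β) = 143.690925; p = √p² = 11.987115; φ = atan2(cos α + cos β, d − sin α − sin β) − atan2(2, p) = -0.144611 rad; t = (α − φ) mod 2π = 0.550623 rad, q = (β − φ) mod 2π = 4.126803 rad → L = 6.92·(0.550623 + 11.987115 + 4.126803) = 6.92·16.664541 = 115.318626 m
RLR: c = (6 − d² + 2cos(α−β) + 2d(sin α − sin β))/8 = -13.519092, |c| > 1 → infeasible
LRL: c = (6 − d² + 2cos(α−β) − 2d(sin α − sin β))/8 = -20.245108, |c| > 1 → infeasible
Shortest: RSR with L = 93.312211 m ≈ 93.3122 m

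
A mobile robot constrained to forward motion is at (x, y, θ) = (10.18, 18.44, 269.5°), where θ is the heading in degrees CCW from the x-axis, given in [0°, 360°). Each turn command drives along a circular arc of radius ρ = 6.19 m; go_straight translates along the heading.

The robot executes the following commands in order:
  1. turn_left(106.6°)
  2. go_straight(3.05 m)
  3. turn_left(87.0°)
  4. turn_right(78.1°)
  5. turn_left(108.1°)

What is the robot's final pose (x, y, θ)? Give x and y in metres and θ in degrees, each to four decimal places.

set_pose: (x, y, θ) = (10.1800, 18.4400, 269.5000°), ρ = 6.19
turn_left(106.6°): centre at ρ to the left, rotate +106.6° → (18.0863, 12.4388, 376.1000° ≡ 16.1000°)
go_straight(3.05): x += 3.05·cos θ, y += 3.05·sin θ → (21.0167, 13.2846, 16.1000°)
turn_left(87.0°): centre at ρ to the left, rotate +87.0° → (25.3291, 20.6348, 103.1000°)
turn_right(78.1°): centre at ρ to the right, rotate −78.1° → (28.7420, 27.6478, 25.0000°)
turn_left(108.1°): centre at ρ to the left, rotate +108.1° → (30.6457, 37.4873, 133.1000°)

(30.6457, 37.4873, 133.1000°)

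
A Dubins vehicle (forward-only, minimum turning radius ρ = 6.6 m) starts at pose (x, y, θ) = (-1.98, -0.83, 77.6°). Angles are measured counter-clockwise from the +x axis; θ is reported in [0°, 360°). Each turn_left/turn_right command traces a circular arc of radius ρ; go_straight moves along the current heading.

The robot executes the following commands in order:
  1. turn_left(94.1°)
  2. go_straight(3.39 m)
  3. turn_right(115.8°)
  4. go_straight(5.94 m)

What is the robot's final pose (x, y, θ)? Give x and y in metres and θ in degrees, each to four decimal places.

(-12.0100, 22.7573, 55.9000°)

set_pose: (x, y, θ) = (-1.9800, -0.8300, 77.6000°), ρ = 6.6
turn_left(94.1°): centre at ρ to the left, rotate +94.1° → (-7.4733, 7.1181, 171.7000°)
go_straight(3.39): x += 3.39·cos θ, y += 3.39·sin θ → (-10.8278, 7.6075, 171.7000°)
turn_right(115.8°): centre at ρ to the right, rotate −115.8° → (-15.3402, 17.8386, 55.9000°)
go_straight(5.94): x += 5.94·cos θ, y += 5.94·sin θ → (-12.0100, 22.7573, 55.9000°)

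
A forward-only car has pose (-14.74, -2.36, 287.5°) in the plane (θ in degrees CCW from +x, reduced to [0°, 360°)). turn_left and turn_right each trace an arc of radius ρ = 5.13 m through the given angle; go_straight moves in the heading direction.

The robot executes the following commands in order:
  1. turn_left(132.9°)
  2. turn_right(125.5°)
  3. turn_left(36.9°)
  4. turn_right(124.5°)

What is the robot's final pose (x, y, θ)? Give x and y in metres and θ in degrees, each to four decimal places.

set_pose: (x, y, θ) = (-14.7400, -2.3600, 287.5000°), ρ = 5.13
turn_left(132.9°): centre at ρ to the left, rotate +132.9° → (-5.3869, -3.3513, 420.4000° ≡ 60.4000°)
turn_right(125.5°): centre at ρ to the right, rotate −125.5° → (3.7267, -3.7253, -65.1000° ≡ 294.9000°)
turn_left(36.9°): centre at ρ to the left, rotate +36.9° → (5.9557, -6.0865, 331.8000°)
turn_right(124.5°): centre at ρ to the right, rotate −124.5° → (5.8844, -15.1662, 207.3000°)

(5.8844, -15.1662, 207.3000°)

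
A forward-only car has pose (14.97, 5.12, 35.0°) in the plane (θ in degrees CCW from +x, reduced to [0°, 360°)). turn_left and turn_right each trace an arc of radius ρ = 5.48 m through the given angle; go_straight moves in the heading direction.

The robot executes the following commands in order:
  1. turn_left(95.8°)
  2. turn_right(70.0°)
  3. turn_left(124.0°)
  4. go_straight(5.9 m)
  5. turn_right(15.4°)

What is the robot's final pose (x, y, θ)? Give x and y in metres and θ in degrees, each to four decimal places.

(2.7518, 27.1588, 169.4000°)

set_pose: (x, y, θ) = (14.9700, 5.1200, 35.0000°), ρ = 5.48
turn_left(95.8°): centre at ρ to the left, rotate +95.8° → (15.9751, 13.1897, 130.8000°)
turn_right(70.0°): centre at ρ to the right, rotate −70.0° → (15.3399, 19.4439, 60.8000°)
turn_left(124.0°): centre at ρ to the left, rotate +124.0° → (10.0977, 27.5782, 184.8000°)
go_straight(5.9): x += 5.9·cos θ, y += 5.9·sin θ → (4.2184, 27.0845, 184.8000°)
turn_right(15.4°): centre at ρ to the right, rotate −15.4° → (2.7518, 27.1588, 169.4000°)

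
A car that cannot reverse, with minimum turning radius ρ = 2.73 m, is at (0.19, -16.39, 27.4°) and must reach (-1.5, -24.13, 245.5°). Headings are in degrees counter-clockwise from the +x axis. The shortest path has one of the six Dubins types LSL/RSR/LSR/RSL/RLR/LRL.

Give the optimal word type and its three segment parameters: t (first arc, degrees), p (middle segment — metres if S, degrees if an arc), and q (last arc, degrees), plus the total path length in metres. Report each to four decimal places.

Let ψ = atan2(Δy, Δx) = atan2(-7.74, -1.69) = -102.3170° be the start→goal bearing.
Normalize: d = |goal − start| / ρ = 7.922354/2.73 = 2.901961, α = (θ_start − ψ) mod 360° = 129.7170° = 2.263989 rad, β = (θ_goal − ψ) mod 360° = 347.8170° = 6.070552 rad.
Common terms: sin α = 0.769210, cos α = -0.638996, sin β = -0.211035, cos β = 0.977479, cos(α−β) = -0.786935, d² = 8.421380. Work in radians in the unit-radius frame; every candidate has L = ρ·(t + p + q).
LSL: p² = 2 + d² − 2cos(α−β) + 2d(sin α − sin β) = 17.684513; p = √p² = 4.205296; φ = atan2(cos β − cos α, d + sin α − sin β) = 0.394547 rad; t = (φ − α) mod 2π = 4.413744 rad, q = (β − φ) mod 2π = 5.676005 rad → L = 2.73·(4.413744 + 4.205296 + 5.676005) = 2.73·14.295044 = 39.025471 m
RSR: p² = 2 + d² − 2cos(α−β) + 2d(sin β − sin α) = 6.305986; p = √p² = 2.511172; φ = atan2(cos α − cos β, d − sin α + sin β) = -0.699341 rad; t = (α − φ) mod 2π = 2.963330 rad, q = (φ − β) mod 2π = 5.796478 rad → L = 2.73·(2.963330 + 2.511172 + 5.796478) = 2.73·11.270980 = 30.769775 m
LSR: p² = d² − 2 + 2cos(α−β) + 2d(sin α + sin β) = 8.087116; p = √p² = 2.843785; φ = atan2(−cos α − cos β, d + sin α + sin β) − atan2(−2, p) = 0.515416 rad; t = (φ − α) mod 2π = 4.534612 rad, q = (φ − β) mod 2π = 0.728049 rad → L = 2.73·(4.534612 + 2.843785 + 0.728049) = 2.73·8.106447 = 22.130601 m
RSL: p² = d² − 2 + 2cos(α−β) − 2d(sin α + sin β) = 1.607903; p = √p² = 1.268031; φ = atan2(cos α + cos β, d − sin α − sin β) − atan2(2, p) = -0.862315 rad; t = (α − φ) mod 2π = 3.126304 rad, q = (β − φ) mod 2π = 0.649681 rad → L = 2.73·(3.126304 + 1.268031 + 0.649681) = 2.73·5.044016 = 13.770165 m
RLR: c = (6 − d² + 2cos(α−β) + 2d(sin α − sin β))/8 = 0.211752; p = 2π − arccos c = 4.925756 rad; φ = atan2(cos α − cos β, d − sin α + sin β) = -0.699341 rad; t = (α − φ + p/2) mod 2π = 5.426207 rad, q = (α − β − t + p) mod 2π = 1.976171 rad → L = 2.73·(5.426207 + 4.925756 + 1.976171) = 2.73·12.328134 = 33.655806 m
LRL: c = (6 − d² + 2cos(α−β) − 2d(sin α − sin β))/8 = -1.210564, |c| > 1 → infeasible
Shortest: RSL with L = 13.770165 m ≈ 13.7702 m
Convert RSL to answer units (arcs ×180/π): t = 3.126304·180/π = 179.1240°, p = ρ·p = 2.73·1.268031 = 3.4617 m, q = 0.649681·180/π = 37.2240°, L = 13.7702 m.

RSL: t = 179.1240°, p = 3.4617 m, q = 37.2240°, L = 13.7702 m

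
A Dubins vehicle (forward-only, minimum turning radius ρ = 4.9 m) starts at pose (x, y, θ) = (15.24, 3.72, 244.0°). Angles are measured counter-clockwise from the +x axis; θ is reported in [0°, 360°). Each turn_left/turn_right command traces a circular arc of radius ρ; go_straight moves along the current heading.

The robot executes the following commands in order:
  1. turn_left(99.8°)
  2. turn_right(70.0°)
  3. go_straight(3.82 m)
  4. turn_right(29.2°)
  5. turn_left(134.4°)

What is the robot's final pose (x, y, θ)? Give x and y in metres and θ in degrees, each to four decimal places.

(27.6111, -20.4871, 19.0000°)

set_pose: (x, y, θ) = (15.2400, 3.7200, 244.0000°), ρ = 4.9
turn_left(99.8°): centre at ρ to the left, rotate +99.8° → (18.2770, -3.1335, 343.8000°)
turn_right(70.0°): centre at ρ to the right, rotate −70.0° → (21.7992, -7.5142, 273.8000°)
go_straight(3.82): x += 3.82·cos θ, y += 3.82·sin θ → (22.0524, -11.3258, 273.8000°)
turn_right(29.2°): centre at ρ to the right, rotate −29.2° → (21.5895, -13.7523, 244.6000°)
turn_left(134.4°): centre at ρ to the left, rotate +134.4° → (27.6111, -20.4871, 379.0000° ≡ 19.0000°)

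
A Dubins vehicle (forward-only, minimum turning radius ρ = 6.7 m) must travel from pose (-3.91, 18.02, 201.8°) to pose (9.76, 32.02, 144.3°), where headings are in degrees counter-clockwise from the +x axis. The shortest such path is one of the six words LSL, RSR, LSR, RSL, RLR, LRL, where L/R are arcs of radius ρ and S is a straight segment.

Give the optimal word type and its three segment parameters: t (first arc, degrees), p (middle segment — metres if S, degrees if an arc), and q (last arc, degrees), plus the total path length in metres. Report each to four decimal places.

LSL: t = 222.0016°, p = 16.4721 m, q = 80.4984°, L = 51.8455 m

Let ψ = atan2(Δy, Δx) = atan2(14.00, 13.67) = 45.6833° be the start→goal bearing.
Normalize: d = |goal − start| / ρ = 19.567036/6.7 = 2.920453, α = (θ_start − ψ) mod 360° = 156.1167° = 2.724751 rad, β = (θ_goal − ψ) mod 360° = 98.6167° = 1.721186 rad.
Common terms: sin α = 0.404875, cos α = -0.914372, sin β = 0.988713, cos β = -0.149824, cos(α−β) = 0.537300, d² = 8.529047. Work in radians in the unit-radius frame; every candidate has L = ρ·(t + p + q).
LSL: p² = 2 + d² − 2cos(α−β) + 2d(sin α − sin β) = 6.044306; p = √p² = 2.458517; φ = atan2(cos β − cos α, d + sin α − sin β) = 0.316223 rad; t = (φ − α) mod 2π = 3.874658 rad, q = (β − φ) mod 2π = 1.404963 rad → L = 6.7·(3.874658 + 2.458517 + 1.404963) = 6.7·7.738138 = 51.845524 m
RSR: p² = 2 + d² − 2cos(α−β) + 2d(sin β − sin α) = 12.864589; p = √p² = 3.586724; φ = atan2(cos α − cos β, d − sin α + sin β) = -0.214809 rad; t = (α − φ) mod 2π = 2.939559 rad, q = (φ − β) mod 2π = 4.347190 rad → L = 6.7·(2.939559 + 3.586724 + 4.347190) = 6.7·10.873474 = 72.852273 m
LSR: p² = d² − 2 + 2cos(α−β) + 2d(sin α + sin β) = 15.743461; p = √p² = 3.967803; φ = atan2(−cos α − cos β, d + sin α + sin β) − atan2(−2, p) = 0.708741 rad; t = (φ − α) mod 2π = 4.267176 rad, q = (φ − β) mod 2π = 5.270741 rad → L = 6.7·(4.267176 + 3.967803 + 5.270741) = 6.7·13.505720 = 90.488322 m
RSL: p² = d² − 2 + 2cos(α−β) − 2d(sin α + sin β) = -0.536169 < 0 → infeasible
RLR: c = (6 − d² + 2cos(α−β) + 2d(sin α − sin β))/8 = -0.608074; p = 2π − arccos c = 4.058757 rad; φ = atan2(cos α − cos β, d − sin α + sin β) = -0.214809 rad; t = (α − φ + p/2) mod 2π = 4.968938 rad, q = (α − β − t + p) mod 2π = 0.093384 rad → L = 6.7·(4.968938 + 4.058757 + 0.093384) = 6.7·9.121079 = 61.111227 m
LRL: c = (6 − d² + 2cos(α−β) − 2d(sin α − sin β))/8 = 0.244462; p = 2π − arccos c = 4.959354 rad; φ = atan2(cos β − cos α, d + sin α − sin β) = 0.316223 rad; t = (φ − α + p/2) mod 2π = 0.071150 rad, q = (β − α − t + p) mod 2π = 3.884640 rad → L = 6.7·(0.071150 + 4.959354 + 3.884640) = 6.7·8.915143 = 59.731457 m
Shortest: LSL with L = 51.845524 m ≈ 51.8455 m
Convert LSL to answer units (arcs ×180/π): t = 3.874658·180/π = 222.0016°, p = ρ·p = 6.7·2.458517 = 16.4721 m, q = 1.404963·180/π = 80.4984°, L = 51.8455 m.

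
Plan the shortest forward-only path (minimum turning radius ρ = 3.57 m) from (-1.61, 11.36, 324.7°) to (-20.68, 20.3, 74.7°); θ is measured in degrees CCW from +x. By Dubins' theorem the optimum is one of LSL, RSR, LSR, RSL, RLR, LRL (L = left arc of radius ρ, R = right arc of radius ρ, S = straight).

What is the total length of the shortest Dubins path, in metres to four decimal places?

32.9849 m

Let ψ = atan2(Δy, Δx) = atan2(8.94, -19.07) = 154.8829° be the start→goal bearing.
Normalize: d = |goal − start| / ρ = 21.061541/3.57 = 5.899591, α = (θ_start − ψ) mod 360° = 169.8171° = 2.963868 rad, β = (θ_goal − ψ) mod 360° = 279.8171° = 4.883730 rad.
Common terms: sin α = 0.176790, cos α = -0.984249, sin β = -0.985357, cos β = 0.170504, cos(α−β) = -0.342020, d² = 34.805177. Work in radians in the unit-radius frame; every candidate has L = ρ·(t + p + q).
LSL: p² = 2 + d² − 2cos(α−β) + 2d(sin α − sin β) = 51.201604; p = √p² = 7.155530; φ = atan2(cos β − cos α, d + sin α − sin β) = 0.162088 rad; t = (φ − α) mod 2π = 3.481405 rad, q = (β − φ) mod 2π = 4.721643 rad → L = 3.57·(3.481405 + 7.155530 + 4.721643) = 3.57·15.358577 = 54.830120 m
RSR: p² = 2 + d² − 2cos(α−β) + 2d(sin β − sin α) = 23.776831; p = √p² = 4.876149; φ = atan2(cos α − cos β, d − sin α + sin β) = -0.239088 rad; t = (α − φ) mod 2π = 3.202956 rad, q = (φ − β) mod 2π = 1.160367 rad → L = 3.57·(3.202956 + 4.876149 + 1.160367) = 3.57·9.239472 = 32.984916 m
LSR: p² = d² − 2 + 2cos(α−β) + 2d(sin α + sin β) = 22.580711; p = √p² = 4.751917; φ = atan2(−cos α − cos β, d + sin α + sin β) − atan2(−2, p) = 0.556876 rad; t = (φ − α) mod 2π = 3.876193 rad, q = (φ − β) mod 2π = 1.956331 rad → L = 3.57·(3.876193 + 4.751917 + 1.956331) = 3.57·10.584441 = 37.786455 m
RSL: p² = d² − 2 + 2cos(α−β) − 2d(sin α + sin β) = 41.661563; p = √p² = 6.454577; φ = atan2(cos α + cos β, d − sin α − sin β) − atan2(2, p) = -0.421193 rad; t = (α − φ) mod 2π = 3.385061 rad, q = (β − φ) mod 2π = 5.304923 rad → L = 3.57·(3.385061 + 6.454577 + 5.304923) = 3.57·15.144561 = 54.066082 m
RLR: c = (6 − d² + 2cos(α−β) + 2d(sin α − sin β))/8 = -1.972104, |c| > 1 → infeasible
LRL: c = (6 − d² + 2cos(α−β) − 2d(sin α − sin β))/8 = -5.400200, |c| > 1 → infeasible
Shortest: RSR with L = 32.984916 m ≈ 32.9849 m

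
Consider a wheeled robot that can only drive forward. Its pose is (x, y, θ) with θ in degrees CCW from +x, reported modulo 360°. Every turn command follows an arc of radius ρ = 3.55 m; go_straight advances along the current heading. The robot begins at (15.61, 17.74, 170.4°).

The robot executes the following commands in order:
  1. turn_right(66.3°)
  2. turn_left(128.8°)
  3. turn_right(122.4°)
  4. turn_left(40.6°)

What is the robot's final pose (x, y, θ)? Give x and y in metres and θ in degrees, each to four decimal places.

set_pose: (x, y, θ) = (15.6100, 17.7400, 170.4000°), ρ = 3.55
turn_right(66.3°): centre at ρ to the right, rotate −66.3° → (12.7590, 20.3755, 104.1000°)
turn_left(128.8°): centre at ρ to the left, rotate +128.8° → (6.4845, 21.6520, 232.9000°)
turn_right(122.4°): centre at ρ to the right, rotate −122.4° → (0.3279, 22.5502, 110.5000°)
turn_left(40.6°): centre at ρ to the left, rotate +40.6° → (-1.2816, 24.4148, 151.1000°)

(-1.2816, 24.4148, 151.1000°)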